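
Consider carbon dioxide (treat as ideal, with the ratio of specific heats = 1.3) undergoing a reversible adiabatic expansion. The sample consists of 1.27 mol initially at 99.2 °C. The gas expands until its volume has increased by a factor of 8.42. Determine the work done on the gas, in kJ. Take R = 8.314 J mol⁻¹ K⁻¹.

Adiabatic: T₁V₁^(γ−1) = T₂V₂^(γ−1) ⇒ T₂ = T₁ (V₁/V₂)^(γ−1).
T₁ = 99.2 °C = 372.3 K.
T₂ = 372.3 × (1/8.42)^(0.3) = 196.5 K.
Q = 0, so ΔU = W_on_gas = nCᵥΔT with Cᵥ = R/(γ−1) = 27.71 J/(mol·K).
ΔU = 1.27 × 27.71 × (196.5 − 372.3) = -6189 J.

W ≈ -6.19 kJ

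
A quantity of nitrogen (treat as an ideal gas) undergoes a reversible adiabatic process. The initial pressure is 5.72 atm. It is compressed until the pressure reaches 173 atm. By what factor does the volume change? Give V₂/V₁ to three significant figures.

V₂/V₁ ≈ 0.0876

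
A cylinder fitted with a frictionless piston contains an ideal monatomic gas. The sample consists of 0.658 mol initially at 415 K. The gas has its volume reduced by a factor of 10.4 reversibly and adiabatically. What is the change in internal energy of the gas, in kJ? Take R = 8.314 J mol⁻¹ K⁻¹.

ΔU ≈ 12.8 kJ

Adiabatic: T₁V₁^(γ−1) = T₂V₂^(γ−1) ⇒ T₂ = T₁ (V₁/V₂)^(γ−1).
γ = 5/3 for a monatomic ideal gas, so γ−1 = 2/3.
T₂ = 415 × 10.4^(2/3) = 1977 K.
Q = 0, so ΔU = W_on_gas = nCᵥΔT with Cᵥ = R/(γ−1) = 12.47 J/(mol·K).
ΔU = 0.658 × 12.47 × (1977 − 415) = 12820 J.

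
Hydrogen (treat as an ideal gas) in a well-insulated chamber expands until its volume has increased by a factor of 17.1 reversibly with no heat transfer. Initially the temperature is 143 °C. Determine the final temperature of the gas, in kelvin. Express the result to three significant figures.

Adiabatic: T₁V₁^(γ−1) = T₂V₂^(γ−1) ⇒ T₂ = T₁ (V₁/V₂)^(γ−1).
For a diatomic ideal gas γ = 7/5, so γ−1 = 2/5.
T₁ = 143 °C = 416.1 K.
T₂ = 416.1 × (1/17.1)^(2/5) = 133.7 K.

T₂ ≈ 134 K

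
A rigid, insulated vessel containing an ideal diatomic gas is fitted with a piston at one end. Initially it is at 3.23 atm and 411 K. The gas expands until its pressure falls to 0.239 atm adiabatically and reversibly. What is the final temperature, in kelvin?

Adiabatic: T₂/T₁ = (P₂/P₁)^((γ−1)/γ).
For a diatomic ideal gas γ = 7/5, so (γ−1)/γ = 2/7.
T₂ = 411 × (0.239/3.23)^(2/7) = 195.3 K.

T₂ ≈ 195 K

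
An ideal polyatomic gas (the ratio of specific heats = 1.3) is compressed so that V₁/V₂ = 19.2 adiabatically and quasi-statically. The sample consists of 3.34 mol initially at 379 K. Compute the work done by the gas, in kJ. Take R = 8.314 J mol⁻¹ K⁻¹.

W ≈ -50.0 kJ

Adiabatic: T₁V₁^(γ−1) = T₂V₂^(γ−1) ⇒ T₂ = T₁ (V₁/V₂)^(γ−1).
T₂ = 379 × 19.2^(0.3) = 919.7 K.
Q = 0, so ΔU = W_on_gas = nCᵥΔT with Cᵥ = R/(γ−1) = 27.71 J/(mol·K).
ΔU = 3.34 × 27.71 × (919.7 − 379) = 50050 J.
Work done by the gas = −ΔU = -50050 J.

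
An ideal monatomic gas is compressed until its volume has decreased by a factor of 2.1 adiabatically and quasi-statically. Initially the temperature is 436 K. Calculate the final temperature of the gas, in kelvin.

For a reversible adiabat TV^(γ−1) is constant, so T₂ = T₁ (V₁/V₂)^(γ−1).
For a monatomic ideal gas γ = 5/3, so γ−1 = 2/3.
T₂ = 436 × 2.1^(2/3) = 715 K.

T₂ ≈ 715 K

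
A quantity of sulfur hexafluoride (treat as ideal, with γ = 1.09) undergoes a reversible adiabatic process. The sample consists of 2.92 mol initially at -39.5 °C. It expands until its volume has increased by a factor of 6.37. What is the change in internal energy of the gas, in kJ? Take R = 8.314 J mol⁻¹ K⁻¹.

ΔU ≈ -9.67 kJ

For a reversible adiabat TV^(γ−1) is constant, so T₂ = T₁ (V₁/V₂)^(γ−1).
T₁ = -39.5 °C = 233.6 K.
T₂ = 233.6 × (1/6.37)^(0.09) = 197.8 K.
Q = 0, so ΔU = W_on_gas = nCᵥΔT with Cᵥ = R/(γ−1) = 92.38 J/(mol·K).
ΔU = 2.92 × 92.38 × (197.8 − 233.6) = -9674 J.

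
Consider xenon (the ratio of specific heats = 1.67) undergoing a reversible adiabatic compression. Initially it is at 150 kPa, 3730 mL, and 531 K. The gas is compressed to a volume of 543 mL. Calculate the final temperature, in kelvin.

Adiabatic: T₁V₁^(γ−1) = T₂V₂^(γ−1) ⇒ T₂ = T₁ (V₁/V₂)^(γ−1).
T₂ = 531 × (3730/543)^(0.67) = 1931 K.

T₂ ≈ 1930 K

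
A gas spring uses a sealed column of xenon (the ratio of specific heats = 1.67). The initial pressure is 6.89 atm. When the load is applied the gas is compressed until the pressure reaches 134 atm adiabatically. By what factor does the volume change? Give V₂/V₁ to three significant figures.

From PV^γ = const, V₂/V₁ = (P₁/P₂)^(1/γ).
V₂/V₁ = (6.89/134)^(0.599) = 0.1691.

V₂/V₁ ≈ 0.169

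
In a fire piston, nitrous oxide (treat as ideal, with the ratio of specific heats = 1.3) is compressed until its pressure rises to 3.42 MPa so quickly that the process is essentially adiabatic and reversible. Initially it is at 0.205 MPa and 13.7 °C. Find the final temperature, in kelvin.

T₂ ≈ 549 K

Adiabatic: T₂/T₁ = (P₂/P₁)^((γ−1)/γ).
T₁ = 13.7 °C = 286.8 K.
T₂ = 286.8 × (3.42/0.205)^(0.231) = 549.2 K.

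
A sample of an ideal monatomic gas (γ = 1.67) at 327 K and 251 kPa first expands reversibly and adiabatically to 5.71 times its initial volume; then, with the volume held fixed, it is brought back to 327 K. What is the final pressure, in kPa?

Adiabatic step (PV^γ = const): P₂ = 251×(1/5.71)^(1.67) = 13.68 kPa; T₂ = 327×(1/5.71)^(0.67) = 101.8 K.
Isochoric: P₃ = P₂(T₃/T₂) = 13.68 × (327/101.8) = 43.96 kPa.

P₃ ≈ 44.0 kPa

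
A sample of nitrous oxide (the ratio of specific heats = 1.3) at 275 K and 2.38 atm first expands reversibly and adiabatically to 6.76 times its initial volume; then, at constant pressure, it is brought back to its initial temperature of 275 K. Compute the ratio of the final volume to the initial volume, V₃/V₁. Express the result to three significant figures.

V₃/V₁ ≈ 12.0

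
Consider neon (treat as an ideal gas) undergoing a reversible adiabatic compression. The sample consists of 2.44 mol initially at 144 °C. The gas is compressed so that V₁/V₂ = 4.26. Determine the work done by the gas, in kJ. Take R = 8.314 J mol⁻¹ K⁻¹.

W ≈ -20.7 kJ

For a reversible adiabat TV^(γ−1) is constant, so T₂ = T₁ (V₁/V₂)^(γ−1).
γ = 5/3 for a monatomic ideal gas, so γ−1 = 2/3.
T₁ = 144 °C = 417.1 K.
T₂ = 417.1 × 4.26^(2/3) = 1096 K.
Q = 0, so ΔU = W_on_gas = nCᵥΔT with Cᵥ = R/(γ−1) = 12.47 J/(mol·K).
ΔU = 2.44 × 12.47 × (1096 − 417.1) = 20660 J.
Work done by the gas = −ΔU = -20660 J.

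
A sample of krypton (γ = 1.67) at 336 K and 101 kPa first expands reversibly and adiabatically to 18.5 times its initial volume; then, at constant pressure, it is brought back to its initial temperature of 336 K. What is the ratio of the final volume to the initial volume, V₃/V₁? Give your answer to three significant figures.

Adiabatic step: V₂/V₁ = 18.5; T₂ = T₁·(1/18.5)^(0.67) = 47.57 K.
Isobaric step: V₃/V₂ = T₃/T₂ = 336/47.57.
V₃/V₁ = (V₂/V₁)(V₃/V₂) = 18.5 × (336/47.57) = 130.7.

V₃/V₁ ≈ 131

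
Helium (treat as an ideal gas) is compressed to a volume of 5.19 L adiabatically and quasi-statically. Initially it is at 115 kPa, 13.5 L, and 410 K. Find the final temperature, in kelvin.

T₂ ≈ 775 K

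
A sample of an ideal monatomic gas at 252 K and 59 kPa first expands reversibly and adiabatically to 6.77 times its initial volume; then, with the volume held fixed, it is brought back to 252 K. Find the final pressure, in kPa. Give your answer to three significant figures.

For a monatomic ideal gas γ = 5/3.
Adiabatic step (PV^γ = const): P₂ = 59×(1/6.77)^(5/3) = 2.435 kPa; T₂ = 252×(1/6.77)^(2/3) = 70.42 K.
Isochoric: P₃ = P₂(T₃/T₂) = 2.435 × (252/70.42) = 8.715 kPa.

P₃ ≈ 8.71 kPa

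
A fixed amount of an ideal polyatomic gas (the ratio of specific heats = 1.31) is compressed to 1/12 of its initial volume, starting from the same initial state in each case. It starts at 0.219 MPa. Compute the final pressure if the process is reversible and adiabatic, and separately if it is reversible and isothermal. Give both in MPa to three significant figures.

Isothermal: P₂ = P₁(V₁/V₂) = 0.219×12 = 2.628 MPa.
Adiabatic: P₂ = P₁(V₁/V₂)^γ = 0.219×12^(1.31) = 5.678 MPa.

adiabatic: 5.68 MPa; isothermal: 2.63 MPa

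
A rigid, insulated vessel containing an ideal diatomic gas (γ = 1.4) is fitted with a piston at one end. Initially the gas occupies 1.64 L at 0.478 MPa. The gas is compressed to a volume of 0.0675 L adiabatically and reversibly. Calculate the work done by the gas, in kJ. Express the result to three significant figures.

P₂ = P₁(V₁/V₂)^γ = 0.478×(1.64/0.0675)^(1.4) = 41.61 MPa.
For a reversible adiabat, W_by_gas = (P₁V₁ − P₂V₂)/(γ−1).
W_by = (478000×0.00164 − 4.161×10^7×6.75×10^-5) / (0.4) = -5062 J.

W ≈ -5.06 kJ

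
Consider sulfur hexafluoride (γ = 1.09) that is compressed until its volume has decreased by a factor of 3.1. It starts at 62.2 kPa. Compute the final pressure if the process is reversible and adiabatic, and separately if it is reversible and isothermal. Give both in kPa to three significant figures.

Isothermal: P₂ = P₁(V₁/V₂) = 62.2×3.1 = 192.8 kPa.
Adiabatic: P₂ = P₁(V₁/V₂)^γ = 62.2×3.1^(1.09) = 213.5 kPa.

adiabatic: 213 kPa; isothermal: 193 kPa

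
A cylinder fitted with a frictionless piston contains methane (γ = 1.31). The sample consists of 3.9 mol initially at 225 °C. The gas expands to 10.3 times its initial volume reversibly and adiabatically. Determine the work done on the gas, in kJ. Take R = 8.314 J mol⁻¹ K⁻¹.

W ≈ -26.8 kJ

For a reversible adiabat TV^(γ−1) is constant, so T₂ = T₁ (V₁/V₂)^(γ−1).
T₁ = 225 °C = 498.1 K.
T₂ = 498.1 × (1/10.3)^(0.31) = 241.8 K.
Q = 0, so ΔU = W_on_gas = nCᵥΔT with Cᵥ = R/(γ−1) = 26.82 J/(mol·K).
ΔU = 3.9 × 26.82 × (241.8 − 498.1) = -26820 J.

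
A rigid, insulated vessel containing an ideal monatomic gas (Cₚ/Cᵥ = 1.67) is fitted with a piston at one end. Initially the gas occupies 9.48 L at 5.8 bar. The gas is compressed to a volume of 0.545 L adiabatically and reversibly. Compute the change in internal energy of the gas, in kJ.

P₂ = P₁(V₁/V₂)^γ = 5.8×(9.48/0.545)^(1.67) = 683.8 bar.
For a reversible adiabat, W_by_gas = (P₁V₁ − P₂V₂)/(γ−1).
W_by = (580000×0.00948 − 6.838×10^7×0.000545) / (0.67) = -47410 J.
Q = 0 ⇒ ΔU = −W_by = 47410 J.

ΔU ≈ 47.4 kJ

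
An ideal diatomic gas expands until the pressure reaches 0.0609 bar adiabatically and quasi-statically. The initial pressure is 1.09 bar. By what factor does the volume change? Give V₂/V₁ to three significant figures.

From PV^γ = const, V₂/V₁ = (P₁/P₂)^(1/γ).
For a diatomic ideal gas γ = 7/5.
V₂/V₁ = (1.09/0.0609)^(5/7) = 7.85.

V₂/V₁ ≈ 7.85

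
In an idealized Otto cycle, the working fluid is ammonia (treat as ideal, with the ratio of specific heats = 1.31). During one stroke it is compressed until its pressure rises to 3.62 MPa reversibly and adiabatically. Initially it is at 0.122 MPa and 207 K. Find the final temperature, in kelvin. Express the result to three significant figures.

T₂ ≈ 462 K

Adiabatic: T₂/T₁ = (P₂/P₁)^((γ−1)/γ).
T₂ = 207 × (3.62/0.122)^(0.237) = 461.7 K.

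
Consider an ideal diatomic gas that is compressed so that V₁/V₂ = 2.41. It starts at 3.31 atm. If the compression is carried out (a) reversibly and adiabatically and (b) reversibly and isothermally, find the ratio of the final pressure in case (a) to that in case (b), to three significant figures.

P_adiabatic / P_isothermal ≈ 1.42

For a diatomic ideal gas γ = 7/5.
Isothermal: P_b = P₁(V₁/V₂) = 3.31×2.41.
Adiabatic: P_a = P₁(V₁/V₂)^γ = 3.31×2.41^(7/5).
P_a/P_b = (V₁/V₂)^(γ−1) = 2.41^(2/5) = 1.422.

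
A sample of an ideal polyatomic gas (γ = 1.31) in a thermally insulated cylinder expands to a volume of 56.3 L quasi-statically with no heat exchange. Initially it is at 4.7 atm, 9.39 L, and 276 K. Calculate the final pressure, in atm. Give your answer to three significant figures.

Adiabatic: P₁V₁^γ = P₂V₂^γ ⇒ P₂ = P₁ (V₁/V₂)^γ.
P₂ = 4.7 × (9.39/56.3)^(1.31) = 0.4499 atm.

P₂ ≈ 0.450 atm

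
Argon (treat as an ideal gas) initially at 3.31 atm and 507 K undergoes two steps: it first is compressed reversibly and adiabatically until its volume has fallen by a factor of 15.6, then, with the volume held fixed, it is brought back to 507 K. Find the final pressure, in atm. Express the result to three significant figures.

P₃ ≈ 51.6 atm

For a monatomic ideal gas γ = 5/3.
Adiabatic step (PV^γ = const): P₂ = 3.31×15.6^(5/3) = 322.4 atm; T₂ = 507×15.6^(2/3) = 3165 K.
Isochoric: P₃ = P₂(T₃/T₂) = 322.4 × (507/3165) = 51.64 atm.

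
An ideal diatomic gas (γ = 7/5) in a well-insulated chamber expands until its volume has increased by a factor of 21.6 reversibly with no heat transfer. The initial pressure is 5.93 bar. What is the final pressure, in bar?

P₂ ≈ 0.0803 bar

Since PV^γ is constant along a reversible adiabat, P₂ = P₁ (V₁/V₂)^γ.
P₂ = 5.93 × (1/21.6)^(7/5) = 0.08032 bar.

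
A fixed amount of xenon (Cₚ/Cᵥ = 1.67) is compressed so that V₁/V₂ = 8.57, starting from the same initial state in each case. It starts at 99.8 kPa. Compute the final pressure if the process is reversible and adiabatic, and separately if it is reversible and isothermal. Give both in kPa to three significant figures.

Isothermal: P₂ = P₁(V₁/V₂) = 99.8×8.57 = 855.3 kPa.
Adiabatic: P₂ = P₁(V₁/V₂)^γ = 99.8×8.57^(1.67) = 3608 kPa.

adiabatic: 3610 kPa; isothermal: 855 kPa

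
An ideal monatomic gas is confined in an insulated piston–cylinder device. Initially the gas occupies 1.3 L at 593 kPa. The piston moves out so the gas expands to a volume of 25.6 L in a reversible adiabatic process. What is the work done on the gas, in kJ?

γ = 5/3 for a monatomic ideal gas.
P₂ = P₁(V₁/V₂)^γ = 593×(1.3/25.6)^(5/3) = 4.129 kPa.
For a reversible adiabat, W_by_gas = (P₁V₁ − P₂V₂)/(γ−1).
W_by = (593000×0.0013 − 4129×0.0256) / (2/3) = 997.8 J.
W_on_gas = −W_by = -997.8 J.

W ≈ -0.998 kJ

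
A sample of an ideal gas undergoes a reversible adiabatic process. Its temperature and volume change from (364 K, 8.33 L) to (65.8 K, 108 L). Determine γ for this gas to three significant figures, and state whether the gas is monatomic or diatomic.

γ ≈ 1.67; monatomic

TV^(γ−1) = const ⇒ γ − 1 = ln(T₂/T₁) / ln(V₁/V₂).
γ = 1 + ln(65.8/364) / ln(8.33/108) = 1.668.
γ ≈ 1.67 is close to 5/3, so the gas is monatomic.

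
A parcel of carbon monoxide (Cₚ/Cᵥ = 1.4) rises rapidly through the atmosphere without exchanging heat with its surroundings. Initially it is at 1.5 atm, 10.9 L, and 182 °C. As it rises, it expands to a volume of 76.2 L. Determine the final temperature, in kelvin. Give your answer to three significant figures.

For a reversible adiabat TV^(γ−1) is constant, so T₂ = T₁ (V₁/V₂)^(γ−1).
T₁ = 182 °C = 455.1 K.
T₂ = 455.1 × (10.9/76.2)^(0.4) = 209.1 K.

T₂ ≈ 209 K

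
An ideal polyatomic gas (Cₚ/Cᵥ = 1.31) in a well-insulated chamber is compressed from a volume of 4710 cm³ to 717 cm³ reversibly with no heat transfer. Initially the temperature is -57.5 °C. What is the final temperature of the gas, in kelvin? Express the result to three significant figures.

For a reversible adiabat TV^(γ−1) is constant, so T₂ = T₁ (V₁/V₂)^(γ−1).
T₁ = -57.5 °C = 215.6 K.
T₂ = 215.6 × (4710/717)^(0.31) = 386.5 K.

T₂ ≈ 387 K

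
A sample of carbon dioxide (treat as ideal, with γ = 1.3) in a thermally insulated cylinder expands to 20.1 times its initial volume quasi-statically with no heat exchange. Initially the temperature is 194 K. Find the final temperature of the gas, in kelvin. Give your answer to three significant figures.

T₂ ≈ 78.9 K

For a reversible adiabat TV^(γ−1) is constant, so T₂ = T₁ (V₁/V₂)^(γ−1).
T₂ = 194 × (1/20.1)^(0.3) = 78.86 K.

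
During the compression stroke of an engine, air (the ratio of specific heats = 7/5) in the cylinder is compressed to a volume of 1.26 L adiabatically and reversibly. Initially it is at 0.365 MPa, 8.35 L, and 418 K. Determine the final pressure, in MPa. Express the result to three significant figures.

P₂ ≈ 5.15 MPa

Since PV^γ is constant along a reversible adiabat, P₂ = P₁ (V₁/V₂)^γ.
P₂ = 0.365 × (8.35/1.26)^(7/5) = 5.154 MPa.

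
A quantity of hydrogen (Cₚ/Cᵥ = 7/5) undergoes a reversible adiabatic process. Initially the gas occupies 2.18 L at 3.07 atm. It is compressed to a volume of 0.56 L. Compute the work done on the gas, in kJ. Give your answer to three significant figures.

P₂ = P₁(V₁/V₂)^γ = 3.07×(2.18/0.56)^(7/5) = 20.58 atm.
For a reversible adiabat, W_by_gas = (P₁V₁ − P₂V₂)/(γ−1).
W_by = (311100×0.00218 − 2.086×10^6×0.00056) / (2/5) = -1225 J.
W_on_gas = −W_by = 1225 J.

W ≈ 1.22 kJ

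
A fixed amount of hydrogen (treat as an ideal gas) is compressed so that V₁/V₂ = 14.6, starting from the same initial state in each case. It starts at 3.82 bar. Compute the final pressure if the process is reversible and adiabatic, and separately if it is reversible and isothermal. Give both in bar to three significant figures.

adiabatic: 163 bar; isothermal: 55.8 bar

For a diatomic ideal gas γ = 7/5.
Isothermal: P₂ = P₁(V₁/V₂) = 3.82×14.6 = 55.77 bar.
Adiabatic: P₂ = P₁(V₁/V₂)^γ = 3.82×14.6^(7/5) = 163 bar.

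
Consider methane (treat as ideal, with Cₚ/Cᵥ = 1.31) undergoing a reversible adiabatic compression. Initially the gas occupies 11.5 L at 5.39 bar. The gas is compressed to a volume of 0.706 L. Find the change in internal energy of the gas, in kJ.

P₂ = P₁(V₁/V₂)^γ = 5.39×(11.5/0.706)^(1.31) = 208.5 bar.
For a reversible adiabat, W_by_gas = (P₁V₁ − P₂V₂)/(γ−1).
W_by = (539000×0.0115 − 2.085×10^7×0.000706) / (0.31) = -27500 J.
Q = 0 ⇒ ΔU = −W_by = 27500 J.

ΔU ≈ 27.5 kJ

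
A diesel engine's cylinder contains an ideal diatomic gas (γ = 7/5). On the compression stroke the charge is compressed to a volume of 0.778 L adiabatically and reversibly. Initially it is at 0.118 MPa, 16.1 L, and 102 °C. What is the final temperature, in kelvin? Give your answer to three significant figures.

T₂ ≈ 1260 K

Adiabatic: T₁V₁^(γ−1) = T₂V₂^(γ−1) ⇒ T₂ = T₁ (V₁/V₂)^(γ−1).
T₁ = 102 °C = 375.1 K.
T₂ = 375.1 × (16.1/0.778)^(2/5) = 1261 K.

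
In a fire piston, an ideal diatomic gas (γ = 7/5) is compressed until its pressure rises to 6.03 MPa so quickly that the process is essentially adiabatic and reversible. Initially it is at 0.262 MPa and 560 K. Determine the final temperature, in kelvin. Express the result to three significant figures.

T₂ ≈ 1370 K

Adiabatic: T₂/T₁ = (P₂/P₁)^((γ−1)/γ).
T₂ = 560 × (6.03/0.262)^(2/7) = 1372 K.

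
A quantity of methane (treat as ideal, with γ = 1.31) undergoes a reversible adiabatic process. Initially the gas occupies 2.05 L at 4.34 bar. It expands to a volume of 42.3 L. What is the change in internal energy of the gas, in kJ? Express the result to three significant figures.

ΔU ≈ -1.75 kJ

P₂ = P₁(V₁/V₂)^γ = 4.34×(2.05/42.3)^(1.31) = 0.0823 bar.
For a reversible adiabat, W_by_gas = (P₁V₁ − P₂V₂)/(γ−1).
W_by = (434000×0.00205 − 8230×0.0423) / (0.31) = 1747 J.
Q = 0 ⇒ ΔU = −W_by = -1747 J.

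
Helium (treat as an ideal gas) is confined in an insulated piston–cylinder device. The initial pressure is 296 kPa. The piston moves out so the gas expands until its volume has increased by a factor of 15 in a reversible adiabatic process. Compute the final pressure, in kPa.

P₂ ≈ 3.24 kPa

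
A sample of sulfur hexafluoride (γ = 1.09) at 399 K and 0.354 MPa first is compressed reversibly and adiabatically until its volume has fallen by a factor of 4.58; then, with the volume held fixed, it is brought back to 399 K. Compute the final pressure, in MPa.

Adiabatic step (PV^γ = const): P₂ = 0.354×4.58^(1.09) = 1.859 MPa; T₂ = 399×4.58^(0.09) = 457.6 K.
Isochoric: P₃ = P₂(T₃/T₂) = 1.859 × (399/457.6) = 1.621 MPa.

P₃ ≈ 1.62 MPa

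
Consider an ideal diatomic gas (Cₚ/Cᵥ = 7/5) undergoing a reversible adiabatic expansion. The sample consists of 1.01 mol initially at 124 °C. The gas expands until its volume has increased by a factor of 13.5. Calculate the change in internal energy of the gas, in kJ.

ΔU ≈ -5.39 kJ

For a reversible adiabat TV^(γ−1) is constant, so T₂ = T₁ (V₁/V₂)^(γ−1).
T₁ = 124 °C = 397.1 K.
T₂ = 397.1 × (1/13.5)^(2/5) = 140.2 K.
Q = 0, so ΔU = W_on_gas = nCᵥΔT with Cᵥ = R/(γ−1) = 20.79 J/(mol·K).
ΔU = 1.01 × 20.79 × (140.2 − 397.1) = -5394 J.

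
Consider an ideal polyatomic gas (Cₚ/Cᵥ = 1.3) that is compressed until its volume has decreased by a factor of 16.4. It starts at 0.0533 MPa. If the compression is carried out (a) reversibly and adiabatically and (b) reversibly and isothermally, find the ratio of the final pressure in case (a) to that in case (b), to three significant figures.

Isothermal: P_b = P₁(V₁/V₂) = 0.0533×16.4.
Adiabatic: P_a = P₁(V₁/V₂)^γ = 0.0533×16.4^(1.3).
P_a/P_b = (V₁/V₂)^(γ−1) = 16.4^(0.3) = 2.314.

P_adiabatic / P_isothermal ≈ 2.31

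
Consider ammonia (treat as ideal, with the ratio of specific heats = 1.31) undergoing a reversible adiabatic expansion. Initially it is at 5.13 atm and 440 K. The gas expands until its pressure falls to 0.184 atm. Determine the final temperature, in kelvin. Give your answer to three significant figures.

Along an adiabat T P^((1−γ)/γ) is constant, so T₂ = T₁ (P₂/P₁)^((γ−1)/γ).
T₂ = 440 × (0.184/5.13)^(0.237) = 200.2 K.

T₂ ≈ 200 K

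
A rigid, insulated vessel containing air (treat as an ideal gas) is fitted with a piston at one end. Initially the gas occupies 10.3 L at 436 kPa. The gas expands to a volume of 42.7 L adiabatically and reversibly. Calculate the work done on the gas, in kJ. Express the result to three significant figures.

W ≈ -4.87 kJ

γ = 7/5 for a diatomic ideal gas.
P₂ = P₁(V₁/V₂)^γ = 436×(10.3/42.7)^(7/5) = 59.55 kPa.
For a reversible adiabat, W_by_gas = (P₁V₁ − P₂V₂)/(γ−1).
W_by = (436000×0.0103 − 59550×0.0427) / (2/5) = 4870 J.
W_on_gas = −W_by = -4870 J.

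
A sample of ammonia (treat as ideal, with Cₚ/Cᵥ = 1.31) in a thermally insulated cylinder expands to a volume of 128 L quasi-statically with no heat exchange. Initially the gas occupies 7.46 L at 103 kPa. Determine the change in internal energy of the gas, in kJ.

ΔU ≈ -1.45 kJ

P₂ = P₁(V₁/V₂)^γ = 103×(7.46/128)^(1.31) = 2.487 kPa.
For a reversible adiabat, W_by_gas = (P₁V₁ − P₂V₂)/(γ−1).
W_by = (103000×0.00746 − 2487×0.128) / (0.31) = 1452 J.
Q = 0 ⇒ ΔU = −W_by = -1452 J.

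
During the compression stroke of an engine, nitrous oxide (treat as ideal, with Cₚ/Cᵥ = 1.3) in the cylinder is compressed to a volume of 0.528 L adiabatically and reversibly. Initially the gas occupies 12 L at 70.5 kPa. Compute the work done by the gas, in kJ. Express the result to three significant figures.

P₂ = P₁(V₁/V₂)^γ = 70.5×(12/0.528)^(1.3) = 4090 kPa.
For a reversible adiabat, W_by_gas = (P₁V₁ − P₂V₂)/(γ−1).
W_by = (70500×0.012 − 4.09×10^6×0.000528) / (0.3) = -4378 J.

W ≈ -4.38 kJ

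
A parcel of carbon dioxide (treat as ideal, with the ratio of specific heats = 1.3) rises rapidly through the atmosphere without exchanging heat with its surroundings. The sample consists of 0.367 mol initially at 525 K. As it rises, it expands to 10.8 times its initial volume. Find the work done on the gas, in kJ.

W ≈ -2.72 kJ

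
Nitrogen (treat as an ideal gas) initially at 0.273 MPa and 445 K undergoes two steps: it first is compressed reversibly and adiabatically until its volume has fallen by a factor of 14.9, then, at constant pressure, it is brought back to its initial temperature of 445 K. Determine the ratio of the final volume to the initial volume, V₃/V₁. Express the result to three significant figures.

For a diatomic ideal gas γ = 7/5.
Adiabatic step: V₂/V₁ = 0.06711; T₂ = T₁·14.9^(2/5) = 1311 K.
Isobaric step: V₃/V₂ = T₃/T₂ = 445/1311.
V₃/V₁ = (V₂/V₁)(V₃/V₂) = 0.06711 × (445/1311) = 0.02278.

V₃/V₁ ≈ 0.0228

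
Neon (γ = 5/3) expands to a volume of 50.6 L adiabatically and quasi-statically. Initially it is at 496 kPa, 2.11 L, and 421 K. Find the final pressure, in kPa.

P₂ ≈ 2.49 kPa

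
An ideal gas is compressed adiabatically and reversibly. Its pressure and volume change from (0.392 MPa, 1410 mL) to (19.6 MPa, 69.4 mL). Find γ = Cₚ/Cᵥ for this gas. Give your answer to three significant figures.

γ ≈ 1.30

PV^γ = const ⇒ γ = ln(P₂/P₁) / ln(V₁/V₂).
γ = ln(19.6/0.392) / ln(1410/69.4) = 1.299.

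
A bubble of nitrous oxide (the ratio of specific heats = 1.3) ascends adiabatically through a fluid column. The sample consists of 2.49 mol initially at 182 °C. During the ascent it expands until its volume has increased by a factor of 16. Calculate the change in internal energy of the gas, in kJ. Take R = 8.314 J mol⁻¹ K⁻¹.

Adiabatic: T₁V₁^(γ−1) = T₂V₂^(γ−1) ⇒ T₂ = T₁ (V₁/V₂)^(γ−1).
T₁ = 182 °C = 455.1 K.
T₂ = 455.1 × (1/16)^(0.3) = 198.1 K.
Q = 0, so ΔU = W_on_gas = nCᵥΔT with Cᵥ = R/(γ−1) = 27.71 J/(mol·K).
ΔU = 2.49 × 27.71 × (198.1 − 455.1) = -17740 J.

ΔU ≈ -17.7 kJ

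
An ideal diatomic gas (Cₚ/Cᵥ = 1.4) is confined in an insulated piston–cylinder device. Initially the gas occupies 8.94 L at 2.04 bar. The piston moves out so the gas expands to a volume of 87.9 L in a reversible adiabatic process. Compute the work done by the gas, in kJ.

W ≈ 2.73 kJ

P₂ = P₁(V₁/V₂)^γ = 2.04×(8.94/87.9)^(1.4) = 0.08316 bar.
For a reversible adiabat, W_by_gas = (P₁V₁ − P₂V₂)/(γ−1).
W_by = (204000×0.00894 − 8316×0.0879) / (0.4) = 2732 J.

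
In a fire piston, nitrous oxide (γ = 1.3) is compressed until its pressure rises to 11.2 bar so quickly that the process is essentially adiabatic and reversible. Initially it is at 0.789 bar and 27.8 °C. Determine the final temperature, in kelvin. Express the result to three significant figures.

T₂ ≈ 555 K

Along an adiabat T P^((1−γ)/γ) is constant, so T₂ = T₁ (P₂/P₁)^((γ−1)/γ).
T₁ = 27.8 °C = 300.9 K.
T₂ = 300.9 × (11.2/0.789)^(0.231) = 555.1 K.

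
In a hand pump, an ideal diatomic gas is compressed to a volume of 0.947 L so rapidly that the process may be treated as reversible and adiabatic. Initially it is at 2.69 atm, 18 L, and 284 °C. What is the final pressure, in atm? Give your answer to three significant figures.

P₂ ≈ 166 atm

Adiabatic: P₁V₁^γ = P₂V₂^γ ⇒ P₂ = P₁ (V₁/V₂)^γ.
γ = 7/5 for a diatomic ideal gas.
P₂ = 2.69 × (18/0.947)^(7/5) = 166.1 atm.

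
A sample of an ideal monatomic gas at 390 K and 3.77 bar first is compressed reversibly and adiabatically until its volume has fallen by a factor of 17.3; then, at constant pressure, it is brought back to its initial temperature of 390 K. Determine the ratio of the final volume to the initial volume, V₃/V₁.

V₃/V₁ ≈ 0.00864

For a monatomic ideal gas γ = 5/3.
Adiabatic step: V₂/V₁ = 0.0578; T₂ = T₁·17.3^(2/3) = 2609 K.
Isobaric step: V₃/V₂ = T₃/T₂ = 390/2609.
V₃/V₁ = (V₂/V₁)(V₃/V₂) = 0.0578 × (390/2609) = 0.008642.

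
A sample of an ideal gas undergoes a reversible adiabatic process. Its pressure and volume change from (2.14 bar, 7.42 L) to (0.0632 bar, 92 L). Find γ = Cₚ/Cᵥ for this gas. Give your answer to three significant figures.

γ ≈ 1.40

PV^γ = const ⇒ γ = ln(P₂/P₁) / ln(V₁/V₂).
γ = ln(0.0632/2.14) / ln(7.42/92) = 1.399.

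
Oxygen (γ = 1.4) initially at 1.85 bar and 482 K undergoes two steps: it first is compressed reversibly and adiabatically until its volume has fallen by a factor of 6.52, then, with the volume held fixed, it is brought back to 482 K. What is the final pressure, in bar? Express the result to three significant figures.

Adiabatic step (PV^γ = const): P₂ = 1.85×6.52^(1.4) = 25.53 bar; T₂ = 482×6.52^(0.4) = 1020 K.
Isochoric: P₃ = P₂(T₃/T₂) = 25.53 × (482/1020) = 12.06 bar.

P₃ ≈ 12.1 bar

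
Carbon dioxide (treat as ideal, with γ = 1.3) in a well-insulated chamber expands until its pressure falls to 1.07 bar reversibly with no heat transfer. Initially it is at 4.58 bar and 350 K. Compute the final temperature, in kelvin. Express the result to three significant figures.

Adiabatic: T₂/T₁ = (P₂/P₁)^((γ−1)/γ).
T₂ = 350 × (1.07/4.58)^(0.231) = 250.2 K.

T₂ ≈ 250 K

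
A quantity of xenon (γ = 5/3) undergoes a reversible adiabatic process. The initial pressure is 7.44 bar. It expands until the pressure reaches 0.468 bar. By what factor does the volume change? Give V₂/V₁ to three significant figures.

V₂/V₁ ≈ 5.26

From PV^γ = const, V₂/V₁ = (P₁/P₂)^(1/γ).
V₂/V₁ = (7.44/0.468)^(3/5) = 5.258.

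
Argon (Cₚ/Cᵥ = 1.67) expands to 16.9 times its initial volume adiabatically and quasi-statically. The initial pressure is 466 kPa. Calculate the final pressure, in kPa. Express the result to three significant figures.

Since PV^γ is constant along a reversible adiabat, P₂ = P₁ (V₁/V₂)^γ.
P₂ = 466 × (1/16.9)^(1.67) = 4.148 kPa.

P₂ ≈ 4.15 kPa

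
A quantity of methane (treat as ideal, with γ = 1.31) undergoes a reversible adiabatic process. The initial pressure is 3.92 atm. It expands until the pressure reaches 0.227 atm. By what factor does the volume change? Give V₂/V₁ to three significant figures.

V₂/V₁ ≈ 8.80

From PV^γ = const, V₂/V₁ = (P₁/P₂)^(1/γ).
V₂/V₁ = (3.92/0.227)^(0.763) = 8.8.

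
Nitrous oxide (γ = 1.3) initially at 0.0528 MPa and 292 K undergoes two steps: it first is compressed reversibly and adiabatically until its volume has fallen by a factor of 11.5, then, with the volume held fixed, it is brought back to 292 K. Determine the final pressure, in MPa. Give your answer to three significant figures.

Adiabatic step (PV^γ = const): P₂ = 0.0528×11.5^(1.3) = 1.263 MPa; T₂ = 292×11.5^(0.3) = 607.6 K.
Isochoric: P₃ = P₂(T₃/T₂) = 1.263 × (292/607.6) = 0.6072 MPa.

P₃ ≈ 0.607 MPa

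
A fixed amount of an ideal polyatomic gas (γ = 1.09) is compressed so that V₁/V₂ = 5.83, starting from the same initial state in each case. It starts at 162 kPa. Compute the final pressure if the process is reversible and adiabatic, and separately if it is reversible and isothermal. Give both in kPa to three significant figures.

adiabatic: 1110 kPa; isothermal: 944 kPa

Isothermal: P₂ = P₁(V₁/V₂) = 162×5.83 = 944.5 kPa.
Adiabatic: P₂ = P₁(V₁/V₂)^γ = 162×5.83^(1.09) = 1107 kPa.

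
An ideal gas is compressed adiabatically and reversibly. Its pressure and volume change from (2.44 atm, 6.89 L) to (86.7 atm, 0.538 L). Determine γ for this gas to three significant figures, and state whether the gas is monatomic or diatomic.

γ ≈ 1.40; diatomic

PV^γ = const ⇒ γ = ln(P₂/P₁) / ln(V₁/V₂).
γ = ln(86.7/2.44) / ln(6.89/0.538) = 1.4.
γ ≈ 1.40 is close to 7/5, so the gas is diatomic.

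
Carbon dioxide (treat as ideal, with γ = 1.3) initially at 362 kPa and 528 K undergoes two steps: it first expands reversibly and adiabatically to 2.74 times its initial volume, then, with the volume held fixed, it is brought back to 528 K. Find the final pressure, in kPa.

P₃ ≈ 132 kPa

Adiabatic step (PV^γ = const): P₂ = 362×(1/2.74)^(1.3) = 97.64 kPa; T₂ = 528×(1/2.74)^(0.3) = 390.2 K.
Isochoric: P₃ = P₂(T₃/T₂) = 97.64 × (528/390.2) = 132.1 kPa.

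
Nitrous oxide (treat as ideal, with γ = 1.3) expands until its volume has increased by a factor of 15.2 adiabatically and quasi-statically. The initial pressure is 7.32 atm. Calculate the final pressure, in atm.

Adiabatic: P₁V₁^γ = P₂V₂^γ ⇒ P₂ = P₁ (V₁/V₂)^γ.
P₂ = 7.32 × (1/15.2)^(1.3) = 0.2129 atm.

P₂ ≈ 0.213 atm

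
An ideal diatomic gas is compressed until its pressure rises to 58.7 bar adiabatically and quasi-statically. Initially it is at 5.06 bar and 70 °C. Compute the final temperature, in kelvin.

T₂ ≈ 691 K

Adiabatic: T₂/T₁ = (P₂/P₁)^((γ−1)/γ).
For a diatomic ideal gas γ = 7/5, so (γ−1)/γ = 2/7.
T₁ = 70 °C = 343.1 K.
T₂ = 343.1 × (58.7/5.06)^(2/7) = 691.2 K.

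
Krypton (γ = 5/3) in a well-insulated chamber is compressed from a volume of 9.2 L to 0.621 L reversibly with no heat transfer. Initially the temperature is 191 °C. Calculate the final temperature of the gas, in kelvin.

Adiabatic: T₁V₁^(γ−1) = T₂V₂^(γ−1) ⇒ T₂ = T₁ (V₁/V₂)^(γ−1).
T₁ = 191 °C = 464.1 K.
T₂ = 464.1 × (9.2/0.621)^(2/3) = 2800 K.

T₂ ≈ 2800 K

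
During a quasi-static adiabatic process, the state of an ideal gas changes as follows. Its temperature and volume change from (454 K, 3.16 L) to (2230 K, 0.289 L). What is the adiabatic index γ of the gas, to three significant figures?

TV^(γ−1) = const ⇒ γ − 1 = ln(T₂/T₁) / ln(V₁/V₂).
γ = 1 + ln(2230/454) / ln(3.16/0.289) = 1.665.

γ ≈ 1.67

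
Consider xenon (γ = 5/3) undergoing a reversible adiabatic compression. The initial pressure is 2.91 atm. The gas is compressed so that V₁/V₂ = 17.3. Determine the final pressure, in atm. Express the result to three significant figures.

Since PV^γ is constant along a reversible adiabat, P₂ = P₁ (V₁/V₂)^γ.
P₂ = 2.91 × 17.3^(5/3) = 336.7 atm.

P₂ ≈ 337 atm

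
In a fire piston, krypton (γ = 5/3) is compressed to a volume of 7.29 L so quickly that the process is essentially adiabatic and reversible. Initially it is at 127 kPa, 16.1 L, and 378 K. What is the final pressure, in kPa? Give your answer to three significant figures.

Adiabatic: P₁V₁^γ = P₂V₂^γ ⇒ P₂ = P₁ (V₁/V₂)^γ.
P₂ = 127 × (16.1/7.29)^(5/3) = 475.7 kPa.

P₂ ≈ 476 kPa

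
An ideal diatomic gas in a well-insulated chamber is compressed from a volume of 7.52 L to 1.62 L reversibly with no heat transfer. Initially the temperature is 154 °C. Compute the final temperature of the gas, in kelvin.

T₂ ≈ 789 K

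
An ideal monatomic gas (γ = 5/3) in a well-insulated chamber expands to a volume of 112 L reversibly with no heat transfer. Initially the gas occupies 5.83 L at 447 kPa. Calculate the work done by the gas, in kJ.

P₂ = P₁(V₁/V₂)^γ = 447×(5.83/112)^(5/3) = 3.244 kPa.
For a reversible adiabat, W_by_gas = (P₁V₁ − P₂V₂)/(γ−1).
W_by = (447000×0.00583 − 3244×0.112) / (2/3) = 3364 J.

W ≈ 3.36 kJ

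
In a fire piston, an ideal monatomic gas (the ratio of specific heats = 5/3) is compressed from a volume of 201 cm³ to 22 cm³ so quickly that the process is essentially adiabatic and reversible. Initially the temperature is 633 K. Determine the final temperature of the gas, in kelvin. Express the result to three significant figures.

T₂ ≈ 2770 K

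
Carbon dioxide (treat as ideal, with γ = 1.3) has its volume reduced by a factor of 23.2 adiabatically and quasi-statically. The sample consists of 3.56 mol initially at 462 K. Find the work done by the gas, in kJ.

Adiabatic: T₁V₁^(γ−1) = T₂V₂^(γ−1) ⇒ T₂ = T₁ (V₁/V₂)^(γ−1).
T₂ = 462 × 23.2^(0.3) = 1187 K.
Q = 0, so ΔU = W_on_gas = nCᵥΔT with Cᵥ = R/(γ−1) = 27.71 J/(mol·K).
ΔU = 3.56 × 27.71 × (1187 − 462) = 71480 J.
Work done by the gas = −ΔU = -71480 J.

W ≈ -71.5 kJ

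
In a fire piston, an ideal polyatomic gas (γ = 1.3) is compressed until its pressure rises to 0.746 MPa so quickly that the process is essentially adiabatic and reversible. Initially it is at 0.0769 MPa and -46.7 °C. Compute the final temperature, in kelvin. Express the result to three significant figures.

Adiabatic: T₂/T₁ = (P₂/P₁)^((γ−1)/γ).
T₁ = -46.7 °C = 226.4 K.
T₂ = 226.4 × (0.746/0.0769)^(0.231) = 382.6 K.

T₂ ≈ 383 K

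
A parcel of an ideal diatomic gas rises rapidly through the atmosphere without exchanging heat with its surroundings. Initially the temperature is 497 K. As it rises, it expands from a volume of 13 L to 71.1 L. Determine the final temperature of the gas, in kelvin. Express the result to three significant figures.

Adiabatic: T₁V₁^(γ−1) = T₂V₂^(γ−1) ⇒ T₂ = T₁ (V₁/V₂)^(γ−1).
For a diatomic ideal gas γ = 7/5, so γ−1 = 2/5.
T₂ = 497 × (13/71.1)^(2/5) = 251.9 K.

T₂ ≈ 252 K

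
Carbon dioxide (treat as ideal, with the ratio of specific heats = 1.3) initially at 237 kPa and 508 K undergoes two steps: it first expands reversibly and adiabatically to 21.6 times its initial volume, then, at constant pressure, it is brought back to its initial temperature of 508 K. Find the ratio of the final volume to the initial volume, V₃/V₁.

Adiabatic step: V₂/V₁ = 21.6; T₂ = T₁·(1/21.6)^(0.3) = 202.1 K.
Isobaric step: V₃/V₂ = T₃/T₂ = 508/202.1.
V₃/V₁ = (V₂/V₁)(V₃/V₂) = 21.6 × (508/202.1) = 54.3.

V₃/V₁ ≈ 54.3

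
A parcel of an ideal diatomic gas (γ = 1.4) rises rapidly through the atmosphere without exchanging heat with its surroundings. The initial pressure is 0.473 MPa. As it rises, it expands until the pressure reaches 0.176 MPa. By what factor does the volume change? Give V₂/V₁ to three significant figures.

From PV^γ = const, V₂/V₁ = (P₁/P₂)^(1/γ).
V₂/V₁ = (0.473/0.176)^(0.714) = 2.026.

V₂/V₁ ≈ 2.03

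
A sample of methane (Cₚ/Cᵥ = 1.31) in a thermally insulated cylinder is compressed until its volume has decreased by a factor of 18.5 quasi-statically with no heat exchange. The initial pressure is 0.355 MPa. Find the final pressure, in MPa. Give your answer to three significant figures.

P₂ ≈ 16.2 MPa

Since PV^γ is constant along a reversible adiabat, P₂ = P₁ (V₁/V₂)^γ.
P₂ = 0.355 × 18.5^(1.31) = 16.23 MPa.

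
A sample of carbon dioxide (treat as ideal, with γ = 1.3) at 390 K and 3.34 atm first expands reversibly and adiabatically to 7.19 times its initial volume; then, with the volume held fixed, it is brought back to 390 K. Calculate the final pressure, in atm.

Adiabatic step (PV^γ = const): P₂ = 3.34×(1/7.19)^(1.3) = 0.257 atm; T₂ = 390×(1/7.19)^(0.3) = 215.8 K.
Isochoric: P₃ = P₂(T₃/T₂) = 0.257 × (390/215.8) = 0.4645 atm.

P₃ ≈ 0.465 atm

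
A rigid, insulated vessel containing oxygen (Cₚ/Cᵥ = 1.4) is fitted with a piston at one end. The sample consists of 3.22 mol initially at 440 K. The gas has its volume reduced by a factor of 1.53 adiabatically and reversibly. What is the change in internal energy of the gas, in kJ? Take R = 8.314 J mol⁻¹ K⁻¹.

ΔU ≈ 5.46 kJ

Adiabatic: T₁V₁^(γ−1) = T₂V₂^(γ−1) ⇒ T₂ = T₁ (V₁/V₂)^(γ−1).
T₂ = 440 × 1.53^(0.4) = 521.6 K.
Q = 0, so ΔU = W_on_gas = nCᵥΔT with Cᵥ = R/(γ−1) = 20.79 J/(mol·K).
ΔU = 3.22 × 20.79 × (521.6 − 440) = 5461 J.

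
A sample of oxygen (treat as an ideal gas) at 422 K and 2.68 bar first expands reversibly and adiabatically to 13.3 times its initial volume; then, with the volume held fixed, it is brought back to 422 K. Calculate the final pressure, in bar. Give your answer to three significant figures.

P₃ ≈ 0.202 bar

For a diatomic ideal gas γ = 7/5.
Adiabatic step (PV^γ = const): P₂ = 2.68×(1/13.3)^(7/5) = 0.07157 bar; T₂ = 422×(1/13.3)^(2/5) = 149.9 K.
Isochoric: P₃ = P₂(T₃/T₂) = 0.07157 × (422/149.9) = 0.2015 bar.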